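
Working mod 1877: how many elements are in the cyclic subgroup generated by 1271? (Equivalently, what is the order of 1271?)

268

The order of 1271 must divide p − 1 = 1876 = 2^2 · 7 · 67.
Divisors: 1, 2, 4, 7, 14, 28, 67, 134, 268, 469, 938, 1876.
Check each in increasing order: 1271^1 ≡ 1271;  1271^2 ≡ 1221;  1271^4 ≡ 503;  1271^7 ≡ 44;  1271^14 ≡ 59;  1271^28 ≡ 1604;  1271^67 ≡ 137;  1271^134 ≡ 1876;  1271^268 ≡ 1.
Smallest exponent giving 1 is 268.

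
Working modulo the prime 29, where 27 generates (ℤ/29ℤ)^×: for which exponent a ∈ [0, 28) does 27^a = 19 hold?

23

Successive powers of 27 modulo 29:
  27^0=1  27^1=27  27^2=4  27^3=21  27^4=16  27^5=26
  27^6=6  27^7=17  27^8=24  27^9=10  27^10=9  27^11=11
  27^12=7  27^13=15  27^14=28  27^15=2  27^16=25  27^17=8
  27^18=13  27^19=3  27^20=23  27^21=12  27^22=5  27^23=19
So 27^23 ≡ 19 (mod 29), giving a = 23.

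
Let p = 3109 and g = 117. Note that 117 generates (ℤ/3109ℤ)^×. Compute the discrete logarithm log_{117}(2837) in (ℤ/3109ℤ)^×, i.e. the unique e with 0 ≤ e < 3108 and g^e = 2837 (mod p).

Baby-step giant-step with m = ceil(sqrt(3108)) = 56.
Baby table (117^j mod 3109 for j=0..55):
  0:1  1:117  2:1253  3:478  4:3073  5:2006  6:1527  7:1446
  8:1296  9:2400  10:990  11:797  12:3088  13:652  14:1668  15:2398
  16:756  17:1400  18:2132  19:724  20:765  21:2453  22:973  23:1917
  24:441  25:1853  26:2280  27:2495  28:2778  29:1690  30:1863  31:341
  32:2589  33:1340  34:1330  35:160  36:66  37:1504  38:1864  39:458
  40:733  41:1818  42:1294  43:2166  44:1593  45:2950  46:51  47:2858
  48:1723  49:2615  50:1273  51:2818  52:152  53:2239  54:807  55:1149
Giant step factor: 117^(-56) ≡ 771 (mod 3109).
Scan 2837·771^i mod 3109 for i = 0, 1, …:
  i=0: 2837   i=1: 1700   i=2: 1811   i=3: 340
  i=4: 984   i=5: 68   i=6: 2684   i=7: 1879
  i=8: 3024   i=9: 2863     …   i=40: 2038
  i=41: 1253
Match at i=41, j=2: e = 41·56 + 2 = 2298.

2298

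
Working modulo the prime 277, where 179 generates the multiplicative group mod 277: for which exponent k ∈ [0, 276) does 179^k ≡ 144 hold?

164

Baby-step giant-step with m = ceil(sqrt(276)) = 17.
Baby table (179^j mod 277 for j=0..16):
  0:1  1:179  2:186  3:54  4:248  5:72  6:146  7:96
  8:10  9:128  10:198  11:263  12:264  13:166  14:75  15:129
  16:100
Giant step factor: 179^(-17) ≡ 153 (mod 277).
Scan 144·153^i mod 277 for i = 0, 1, …:
  i=0: 144   i=1: 149   i=2: 83   i=3: 234
  i=4: 69   i=5: 31   i=6: 34   i=7: 216
  i=8: 85   i=9: 263
Match at i=9, j=11: k = 9·17 + 11 = 164.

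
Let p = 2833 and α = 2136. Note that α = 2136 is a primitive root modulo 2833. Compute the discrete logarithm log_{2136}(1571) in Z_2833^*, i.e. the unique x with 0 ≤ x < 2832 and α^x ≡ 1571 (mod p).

2006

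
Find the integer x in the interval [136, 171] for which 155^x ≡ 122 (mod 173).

Compute 155^136 mod 173 = 43, then multiply by 155 repeatedly:
  155^136=43  155^137=91  155^138=92  155^139=74  155^140=52
  155^141=102  155^142=67  155^143=5  155^144=83  155^145=63
  155^146=77  155^147=171  155^148=36  155^149=44  155^150=73
  155^151=70  155^152=124  155^153=17  155^154=40  155^155=145
  155^156=158  155^157=97  155^158=157  155^159=115  155^160=6
  155^161=65  155^162=41  155^163=127  155^164=136  155^165=147
  155^166=122
Found 122 at exponent 166.

166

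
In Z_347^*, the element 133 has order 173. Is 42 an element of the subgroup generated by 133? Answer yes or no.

yes

42 ∈ ⟨133⟩ iff 42^173 ≡ 1 (mod 347), since |⟨133⟩| = 173.
42^173 mod 347 = 1.
Since 1 = 1, 42 lies in the subgroup.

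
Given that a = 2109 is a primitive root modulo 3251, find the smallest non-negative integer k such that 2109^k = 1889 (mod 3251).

Baby-step giant-step with m = ceil(sqrt(3250)) = 58.
Baby table (2109^j mod 3251 for j=0..57):
  0:1  1:2109  2:513  3:2585  4:3089  5:2948  6:1420  7:609
  8:236  9:321  10:781  11:2123  12:780  13:14  14:267  15:680
  16:429  17:983  18:2260  19:374  20:2024  21:53  22:1243  23:1181
  24:463  25:1167  26:196  27:487  28:3018  29:2755  30:758  31:2381
  32:1985  33:2328  34:742  35:1147  36:279  37:3231  38:83  39:2744
  40:316  41:3240  42:2809  43:859  44:824  45:1782  46:82  47:635
  48:3054  49:655  50:2971  51:1162  52:2655  53:1173  54:3097  55:314
  56:2273  57:1783
Giant step factor: 2109^(-58) ≡ 2610 (mod 3251).
Scan 1889·2610^i mod 3251 for i = 0, 1, …:
  i=0: 1889   i=1: 1774   i=2: 716   i=3: 2686
  i=4: 1304   i=5: 2894   i=6: 1267   i=7: 603
  i=8: 346   i=9: 2533     …   i=17: 1753
  i=18: 1173
Match at i=18, j=53: k = 18·58 + 53 = 1097.

1097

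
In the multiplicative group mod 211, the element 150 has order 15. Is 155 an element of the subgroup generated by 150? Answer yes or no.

no

⟨150⟩ has order 15; its elements mod 211 are {1, 14, 19, 21, 55, 71, 83, 100, 107, 134, 137, 150, 188, 196, 201}.
155 is not in this set.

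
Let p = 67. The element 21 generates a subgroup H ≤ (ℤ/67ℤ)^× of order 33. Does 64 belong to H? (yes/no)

yes

64 ∈ ⟨21⟩ iff 64^33 ≡ 1 (mod 67), since |⟨21⟩| = 33.
64^33 mod 67 = 1.
Since 1 = 1, 64 lies in the subgroup.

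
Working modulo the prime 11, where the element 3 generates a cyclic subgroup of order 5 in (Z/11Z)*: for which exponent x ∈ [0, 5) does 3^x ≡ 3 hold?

1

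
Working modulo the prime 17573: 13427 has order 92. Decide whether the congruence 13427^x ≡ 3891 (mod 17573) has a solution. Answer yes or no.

3891 ∈ ⟨13427⟩ iff 3891^92 ≡ 1 (mod 17573), since |⟨13427⟩| = 92.
3891^92 mod 17573 = 5358.
Since 5358 ≠ 1, 3891 does not lie in the subgroup.

no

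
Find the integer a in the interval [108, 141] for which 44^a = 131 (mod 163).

134

Compute 44^108 mod 163 = 58, then multiply by 44 repeatedly:
  44^108=58  44^109=107  44^110=144  44^111=142  44^112=54
  44^113=94  44^114=61  44^115=76  44^116=84  44^117=110
  44^118=113  44^119=82  44^120=22  44^121=153  44^122=49
  44^123=37  44^124=161  44^125=75  44^126=40  44^127=130
  44^128=15  44^129=8  44^130=26  44^131=3  44^132=132
  44^133=103  44^134=131
Found 131 at exponent 134.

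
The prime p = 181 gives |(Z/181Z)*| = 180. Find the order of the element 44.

45

The order of 44 must divide p − 1 = 180 = 2^2 · 3^2 · 5.
Divisors: 1, 2, 3, 4, 5, 6, 9, 10, 12, 15, 18, 20, 30, 36, 45, 60, 90, 180.
Check each in increasing order: 44^1 ≡ 44;  44^2 ≡ 126;  44^3 ≡ 114;  44^4 ≡ 129;  44^5 ≡ 65;  44^6 ≡ 145;  44^9 ≡ 59;  44^10 ≡ 62;  44^12 ≡ 29;  44^15 ≡ 48;  44^18 ≡ 42;  44^20 ≡ 43;  44^30 ≡ 132;  44^36 ≡ 135;  44^45 ≡ 1.
Smallest exponent giving 1 is 45.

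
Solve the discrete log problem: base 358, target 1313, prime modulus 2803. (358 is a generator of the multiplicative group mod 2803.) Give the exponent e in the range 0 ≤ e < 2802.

Baby-step giant-step with m = ceil(sqrt(2802)) = 53.
Baby table (358^j mod 2803 for j=0..52):
  0:1  1:358  2:2029  3:405  4:2037  5:466  6:1451  7:903
  8:929  9:1828  10:1325  11:643  12:348  13:1252  14:2539  15:790
  16:2520  17:2397  18:408  19:308  20:947  21:2666  22:1408  23:2327
  24:575  25:1231  26:627  27:226  28:2424  29:1665  30:1834  31:670
  32:1605  33:2778  34:2262  35:2532  36:1087  37:2332  38:2365  39:164
  40:2652  41:2002  42:1951  43:511  44:743  45:2512  46:2336  47:994
  48:2674  49:1469  50:1741  51:1012  52:709
Giant step factor: 358^(-53) ≡ 298 (mod 2803).
Scan 1313·298^i mod 2803 for i = 0, 1, …:
  i=0: 1313   i=1: 1657   i=2: 458   i=3: 1940
  i=4: 702   i=5: 1774   i=6: 1688   i=7: 1287
  i=8: 2318   i=9: 1226     …   i=37: 944
  i=38: 1012
Match at i=38, j=51: e = 38·53 + 51 = 2065.

2065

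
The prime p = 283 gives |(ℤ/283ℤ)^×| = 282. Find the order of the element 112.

141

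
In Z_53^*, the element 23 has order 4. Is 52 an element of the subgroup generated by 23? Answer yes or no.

yes

52 ∈ ⟨23⟩ iff 52^4 ≡ 1 (mod 53), since |⟨23⟩| = 4.
52^4 mod 53 = 1.
Since 1 = 1, 52 lies in the subgroup.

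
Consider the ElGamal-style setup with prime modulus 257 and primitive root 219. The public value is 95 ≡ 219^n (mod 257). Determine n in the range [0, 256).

4

Successive powers of 219 modulo 257:
  219^0=1  219^1=219  219^2=159  219^3=126  219^4=95
So 219^4 ≡ 95 (mod 257), giving n = 4.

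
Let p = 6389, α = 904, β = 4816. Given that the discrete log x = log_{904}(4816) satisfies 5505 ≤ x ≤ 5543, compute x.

5513

Compute 904^5505 mod 6389 = 3516, then multiply by 904 repeatedly:
  904^5505=3516  904^5506=3131  904^5507=97  904^5508=4631  904^5509=1629
  904^5510=3146  904^5511=879  904^5512=2380  904^5513=4816
Found 4816 at exponent 5513.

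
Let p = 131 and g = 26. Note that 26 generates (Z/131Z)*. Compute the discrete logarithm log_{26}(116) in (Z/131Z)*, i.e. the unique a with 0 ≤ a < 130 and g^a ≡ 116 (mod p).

37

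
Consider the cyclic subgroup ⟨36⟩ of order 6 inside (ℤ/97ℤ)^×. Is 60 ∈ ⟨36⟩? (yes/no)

no

⟨36⟩ has order 6; its elements mod 97 are {1, 35, 36, 61, 62, 96}.
60 is not in this set.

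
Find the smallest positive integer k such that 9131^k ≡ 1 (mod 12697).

The order of 9131 must divide p − 1 = 12696 = 2^3 · 3 · 23^2.
Divisors: 1, 2, 3, 4, 6, 8, 12, 23, 24, 46, 69, 92, 138, 184, 276, 529, 552, 1058, 1587, 2116, 3174, 4232, 6348, 12696.
Check each in increasing order: 9131^1 ≡ 9131;  9131^2 ≡ 6659;  9131^3 ≡ 10093;  9131^4 ≡ 4357;  9131^6 ≡ 618;  9131^8 ≡ 1434;  9131^12 ≡ 1014;  9131^23 ≡ 9254;  9131^24 ≡ 12436;  9131^46 ≡ 7948;  9131^69 ≡ 9768;  9131^92 ≡ 3129;  9131^138 ≡ 8566;  9131^184 ≡ 1254;  9131^276 ≡ 393;  9131^529 ≡ 8201;  9131^552 ≡ 2085;  9131^1058 ≡ 392;  9131^1587 ≡ 2451;  9131^2116 ≡ 1300;  9131^3174 ≡ 1720;  9131^4232 ≡ 1299;  9131^6348 ≡ 12696;  9131^12696 ≡ 1.
Smallest exponent giving 1 is 12696.

12696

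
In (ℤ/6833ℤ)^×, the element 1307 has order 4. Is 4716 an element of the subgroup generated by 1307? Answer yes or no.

no

4716 ∈ ⟨1307⟩ iff 4716^4 ≡ 1 (mod 6833), since |⟨1307⟩| = 4.
4716^4 mod 6833 = 2109.
Since 2109 ≠ 1, 4716 does not lie in the subgroup.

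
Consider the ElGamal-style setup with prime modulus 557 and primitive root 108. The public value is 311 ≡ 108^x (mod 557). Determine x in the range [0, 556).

Successive powers of 108 modulo 557:
  108^0=1  108^1=108  108^2=524  108^3=335  108^4=532  108^5=85
  108^6=268  108^7=537  108^8=68  108^9=103  108^10=541  108^11=500
  108^12=528  108^13=210  108^14=400  108^15=311
So 108^15 ≡ 311 (mod 557), giving x = 15.

15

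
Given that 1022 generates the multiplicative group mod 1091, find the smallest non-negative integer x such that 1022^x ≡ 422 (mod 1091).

718

Baby-step giant-step with m = ceil(sqrt(1090)) = 34.
Baby table (1022^j mod 1091 for j=0..33):
  0:1  1:1022  2:397  3:973  4:505  5:67  6:832  7:415
  8:822  9:14  10:125  11:103  12:530  13:524  14:938  15:738
  16:355  17:598  18:196  19:659  20:351  21:874  22:790  23:40
  24:513  25:606  26:735  27:562  28:498  29:550  30:235  31:150
  32:560  33:636
Giant step factor: 1022^(-34) ≡ 389 (mod 1091).
Scan 422·389^i mod 1091 for i = 0, 1, …:
  i=0: 422   i=1: 508   i=2: 141   i=3: 299
  i=4: 665   i=5: 118   i=6: 80   i=7: 572
  i=8: 1035   i=9: 36     …   i=20: 63
  i=21: 505
Match at i=21, j=4: x = 21·34 + 4 = 718.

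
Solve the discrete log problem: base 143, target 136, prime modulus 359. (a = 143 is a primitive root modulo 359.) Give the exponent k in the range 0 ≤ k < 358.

Baby-step giant-step with m = ceil(sqrt(358)) = 19.
Baby table (143^j mod 359 for j=0..18):
  0:1  1:143  2:345  3:152  4:196  5:26  6:128  7:354
  8:3  9:70  10:317  11:97  12:229  13:78  14:25  15:344
  16:9  17:210  18:233
Giant step factor: 143^(-19) ≡ 227 (mod 359).
Scan 136·227^i mod 359 for i = 0, 1, …:
  i=0: 136   i=1: 357   i=2: 264   i=3: 334
  i=4: 69   i=5: 226   i=6: 324   i=7: 312
  i=8: 101   i=9: 310   i=10: 6   i=11: 285
  i=12: 75   i=13: 152
Match at i=13, j=3: k = 13·19 + 3 = 250.

250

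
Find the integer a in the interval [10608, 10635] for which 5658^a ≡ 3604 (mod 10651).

Compute 5658^10608 mod 10651 = 5008, then multiply by 5658 repeatedly:
  5658^10608=5008  5658^10609=3604
Found 3604 at exponent 10609.

10609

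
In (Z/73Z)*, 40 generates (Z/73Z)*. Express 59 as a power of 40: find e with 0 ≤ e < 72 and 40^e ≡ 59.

Successive powers of 40 modulo 73:
  40^0=1  40^1=40  40^2=67  40^3=52  40^4=36  40^5=53
  40^6=3  40^7=47  40^8=55  40^9=10  40^10=35  40^11=13
  40^12=9  40^13=68  40^14=19  40^15=30  40^16=32  40^17=39
  40^18=27  40^19=58  40^20=57  40^21=17  40^22=23  40^23=44
  40^24=8  40^25=28  40^26=25  40^27=51  40^28=69  40^29=59
So 40^29 ≡ 59 (mod 73), giving e = 29.

29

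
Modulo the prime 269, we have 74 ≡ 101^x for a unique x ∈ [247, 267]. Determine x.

Compute 101^247 mod 269 = 163, then multiply by 101 repeatedly:
  101^247=163  101^248=54  101^249=74
Found 74 at exponent 249.

249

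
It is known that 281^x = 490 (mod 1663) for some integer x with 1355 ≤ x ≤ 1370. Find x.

1363

Compute 281^1355 mod 1663 = 973, then multiply by 281 repeatedly:
  281^1355=973  281^1356=681  281^1357=116  281^1358=999  281^1359=1335
  281^1360=960  281^1361=354  281^1362=1357  281^1363=490
Found 490 at exponent 1363.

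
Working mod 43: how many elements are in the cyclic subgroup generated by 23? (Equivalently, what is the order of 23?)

The order of 23 must divide p − 1 = 42 = 2 · 3 · 7.
Divisors: 1, 2, 3, 6, 7, 14, 21, 42.
Check each in increasing order: 23^1 ≡ 23;  23^2 ≡ 13;  23^3 ≡ 41;  23^6 ≡ 4;  23^7 ≡ 6;  23^14 ≡ 36;  23^21 ≡ 1.
Smallest exponent giving 1 is 21.

21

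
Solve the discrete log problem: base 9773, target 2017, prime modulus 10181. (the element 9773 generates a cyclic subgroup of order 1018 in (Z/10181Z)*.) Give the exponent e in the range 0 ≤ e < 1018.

637

Baby-step giant-step with m = ceil(sqrt(1018)) = 32.
Baby table (9773^j mod 10181 for j=0..31):
  0:1  1:9773  2:3568  3:139  4:4374  5:7264  6:9140  7:7307
  8:1777  9:8016  10:7754  11:2659  12:4495  13:8801  14:3085  15:3764
  16:1619  17:1213  18:3965  19:1059  20:5711  21:1361  22:4667  23:9892
  24:5921  25:7310  26:553  27:8539  28:8171  29:5600  30:5925  31:5678
Giant step factor: 9773^(-32) ≡ 5119 (mod 10181).
Scan 2017·5119^i mod 10181 for i = 0, 1, …:
  i=0: 2017   i=1: 1489   i=2: 6803   i=3: 5537
  i=4: 10180   i=5: 5062   i=6: 1733   i=7: 3576
  i=8: 106   i=9: 3021     …   i=18: 4126
  i=19: 5600
Match at i=19, j=29: e = 19·32 + 29 = 637.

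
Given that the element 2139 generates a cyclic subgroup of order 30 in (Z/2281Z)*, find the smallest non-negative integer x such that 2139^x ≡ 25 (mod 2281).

13

Successive powers of 2139 modulo 2281:
  2139^0=1  2139^1=2139  2139^2=1916  2139^3=1648  2139^4=927  2139^5=664
  2139^6=1514  2139^7=1707  2139^8=1673  2139^9=1939  2139^10=663  2139^11=1656
  2139^12=2072  2139^13=25
So 2139^13 ≡ 25 (mod 2281), giving x = 13.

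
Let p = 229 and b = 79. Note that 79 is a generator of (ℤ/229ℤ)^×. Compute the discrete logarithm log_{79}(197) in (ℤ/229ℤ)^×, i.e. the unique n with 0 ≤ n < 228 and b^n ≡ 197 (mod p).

Baby-step giant-step with m = ceil(sqrt(228)) = 16.
Baby table (79^j mod 229 for j=0..15):
  0:1  1:79  2:58  3:2  4:158  5:116  6:4  7:87
  8:3  9:8  10:174  11:6  12:16  13:119  14:12  15:32
Giant step factor: 79^(-16) ≡ 51 (mod 229).
Scan 197·51^i mod 229 for i = 0, 1, …:
  i=0: 197   i=1: 200   i=2: 124   i=3: 141
  i=4: 92   i=5: 112   i=6: 216   i=7: 24
  i=8: 79
Match at i=8, j=1: n = 8·16 + 1 = 129.

129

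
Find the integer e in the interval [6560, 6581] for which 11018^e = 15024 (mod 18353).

6571

Compute 11018^6560 mod 18353 = 7099, then multiply by 11018 repeatedly:
  11018^6560=7099  11018^6561=14649  11018^6562=6400  11018^6563=2974  11018^6564=7427
  11018^6565=13012  11018^6566=10933  11018^6567=9055  11018^6568=1082  11018^6569=10379
  11018^6570=16632  11018^6571=15024
Found 15024 at exponent 6571.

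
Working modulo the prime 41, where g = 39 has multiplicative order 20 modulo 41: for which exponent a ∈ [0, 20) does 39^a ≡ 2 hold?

11

Successive powers of 39 modulo 41:
  39^0=1  39^1=39  39^2=4  39^3=33  39^4=16  39^5=9
  39^6=23  39^7=36  39^8=10  39^9=21  39^10=40  39^11=2
So 39^11 ≡ 2 (mod 41), giving a = 11.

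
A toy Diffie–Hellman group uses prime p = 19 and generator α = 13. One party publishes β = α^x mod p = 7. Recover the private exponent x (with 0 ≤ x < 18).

12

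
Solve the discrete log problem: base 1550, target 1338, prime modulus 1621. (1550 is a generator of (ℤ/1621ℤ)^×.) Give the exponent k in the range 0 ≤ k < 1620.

475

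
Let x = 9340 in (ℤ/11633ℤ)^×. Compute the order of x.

11632

The order of 9340 must divide p − 1 = 11632 = 2^4 · 727.
Divisors: 1, 2, 4, 8, 16, 727, 1454, 2908, 5816, 11632.
Check each in increasing order: 9340^1 ≡ 9340;  9340^2 ≡ 11366;  9340^4 ≡ 1491;  9340^8 ≡ 1178;  9340^16 ≡ 3357;  9340^727 ≡ 5333;  9340^1454 ≡ 9837;  9340^2908 ≡ 3275;  9340^5816 ≡ 11632;  9340^11632 ≡ 1.
Smallest exponent giving 1 is 11632.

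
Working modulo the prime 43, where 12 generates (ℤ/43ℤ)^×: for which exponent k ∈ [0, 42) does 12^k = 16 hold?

18

Successive powers of 12 modulo 43:
  12^0=1  12^1=12  12^2=15  12^3=8  12^4=10  12^5=34
  12^6=21  12^7=37  12^8=14  12^9=39  12^10=38  12^11=26
  12^12=11  12^13=3  12^14=36  12^15=2  12^16=24  12^17=30
  12^18=16
So 12^18 ≡ 16 (mod 43), giving k = 18.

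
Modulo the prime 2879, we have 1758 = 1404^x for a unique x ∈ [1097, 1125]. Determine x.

1121

Compute 1404^1097 mod 2879 = 840, then multiply by 1404 repeatedly:
  1404^1097=840  1404^1098=1849  1404^1099=2017  1404^1100=1811  1404^1101=487
  1404^1102=1425  1404^1103=2674  1404^1104=80  1404^1105=39  1404^1106=55
  1404^1107=2366  1404^1108=2377  1404^1109=547  1404^1110=2174  1404^1111=556
  1404^1112=415  1404^1113=1102  1404^1114=1185  1404^1115=2557  1404^1116=2794
  1404^1117=1578  1404^1118=1561  1404^1119=725  1404^1120=1613  1404^1121=1758
Found 1758 at exponent 1121.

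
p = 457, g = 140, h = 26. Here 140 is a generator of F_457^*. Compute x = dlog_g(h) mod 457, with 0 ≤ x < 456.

155

Baby-step giant-step with m = ceil(sqrt(456)) = 22.
Baby table (140^j mod 457 for j=0..21):
  0:1  1:140  2:406  3:172  4:316  5:368  6:336  7:426
  8:230  9:210  10:152  11:258  12:17  13:95  14:47  15:182
  16:345  17:315  18:228  19:387  20:254  21:371
Giant step factor: 140^(-22) ≡ 188 (mod 457).
Scan 26·188^i mod 457 for i = 0, 1, …:
  i=0: 26   i=1: 318   i=2: 374   i=3: 391
  i=4: 388   i=5: 281   i=6: 273   i=7: 140
Match at i=7, j=1: x = 7·22 + 1 = 155.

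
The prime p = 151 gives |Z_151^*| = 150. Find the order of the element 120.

150

The order of 120 must divide p − 1 = 150 = 2 · 3 · 5^2.
Divisors: 1, 2, 3, 5, 6, 10, 15, 25, 30, 50, 75, 150.
Check each in increasing order: 120^1 ≡ 120;  120^2 ≡ 55;  120^3 ≡ 107;  120^5 ≡ 147;  120^6 ≡ 124;  120^10 ≡ 16;  120^15 ≡ 87;  120^25 ≡ 33;  120^30 ≡ 19;  120^50 ≡ 32;  120^75 ≡ 150;  120^150 ≡ 1.
Smallest exponent giving 1 is 150.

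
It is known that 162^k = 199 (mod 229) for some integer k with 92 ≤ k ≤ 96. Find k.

93

Compute 162^92 mod 229 = 144, then multiply by 162 repeatedly:
  162^92=144  162^93=199
Found 199 at exponent 93.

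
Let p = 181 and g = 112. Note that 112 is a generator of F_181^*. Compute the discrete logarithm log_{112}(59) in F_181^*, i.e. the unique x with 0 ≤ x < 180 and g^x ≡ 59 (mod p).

144

Baby-step giant-step with m = ceil(sqrt(180)) = 14.
Baby table (112^j mod 181 for j=0..13):
  0:1  1:112  2:55  3:6  4:129  5:149  6:36  7:50
  8:170  9:35  10:119  11:115  12:29  13:171
Giant step factor: 112^(-14) ≡ 165 (mod 181).
Scan 59·165^i mod 181 for i = 0, 1, …:
  i=0: 59   i=1: 142   i=2: 81   i=3: 152
  i=4: 102   i=5: 178   i=6: 48   i=7: 137
  i=8: 161   i=9: 139   i=10: 129
Match at i=10, j=4: x = 10·14 + 4 = 144.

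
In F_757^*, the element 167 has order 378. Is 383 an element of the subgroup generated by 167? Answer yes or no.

383 ∈ ⟨167⟩ iff 383^378 ≡ 1 (mod 757), since |⟨167⟩| = 378.
383^378 mod 757 = 756.
Since 756 ≠ 1, 383 does not lie in the subgroup.

no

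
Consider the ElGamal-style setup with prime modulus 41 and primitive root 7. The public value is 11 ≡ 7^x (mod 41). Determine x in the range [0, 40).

37

Successive powers of 7 modulo 41:
  7^0=1  7^1=7  7^2=8  7^3=15  7^4=23  7^5=38
  7^6=20  7^7=17  7^8=37  7^9=13  7^10=9  7^11=22
  7^12=31  7^13=12  7^14=2  7^15=14  7^16=16  7^17=30
  7^18=5  7^19=35  7^20=40  7^21=34  7^22=33  7^23=26
  7^24=18  7^25=3  7^26=21  7^27=24  7^28=4  7^29=28
  7^30=32  7^31=19  7^32=10  7^33=29  7^34=39  7^35=27
  7^36=25  7^37=11
So 7^37 ≡ 11 (mod 41), giving x = 37.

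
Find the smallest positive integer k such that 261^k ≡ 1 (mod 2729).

The order of 261 must divide p − 1 = 2728 = 2^3 · 11 · 31.
Divisors: 1, 2, 4, 8, 11, 22, 31, 44, 62, 88, 124, 248, 341, 682, 1364, 2728.
Check each in increasing order: 261^1 ≡ 261;  261^2 ≡ 2625;  261^4 ≡ 2629;  261^8 ≡ 1813;  261^11 ≡ 2714;  261^22 ≡ 225;  261^31 ≡ 1948;  261^44 ≡ 1503;  261^62 ≡ 1394;  261^88 ≡ 2126;  261^124 ≡ 188;  261^248 ≡ 2596;  261^341 ≡ 951;  261^682 ≡ 1102;  261^1364 ≡ 2728;  261^2728 ≡ 1.
Smallest exponent giving 1 is 2728.

2728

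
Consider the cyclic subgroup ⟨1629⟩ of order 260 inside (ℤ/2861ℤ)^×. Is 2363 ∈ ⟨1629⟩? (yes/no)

2363 ∈ ⟨1629⟩ iff 2363^260 ≡ 1 (mod 2861), since |⟨1629⟩| = 260.
2363^260 mod 2861 = 2340.
Since 2340 ≠ 1, 2363 does not lie in the subgroup.

no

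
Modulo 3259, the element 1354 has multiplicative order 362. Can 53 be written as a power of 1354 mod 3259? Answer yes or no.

yes

53 ∈ ⟨1354⟩ iff 53^362 ≡ 1 (mod 3259), since |⟨1354⟩| = 362.
53^362 mod 3259 = 1.
Since 1 = 1, 53 lies in the subgroup.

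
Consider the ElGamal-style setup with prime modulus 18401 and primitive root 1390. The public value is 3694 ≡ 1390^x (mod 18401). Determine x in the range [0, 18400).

16775

Baby-step giant-step with m = ceil(sqrt(18400)) = 136.
Baby table (1390^j mod 18401 for j=0..135):
  0:1  1:1390  2:18396  3:11451  4:25  5:16349  6:18276  7:10260
  8:625  9:3903  10:15276  11:17287  12:15625  13:5570  14:13880  15:8952
  16:4204  17:10443  18:15782  19:2988  20:13095  21:3461  22:8129  23:1096
  24:14558  25:12921  26:814  27:8999  28:14331  29:10208  30:1949  31:4163
  32:8656  33:15987  34:11923  35:12070  36:13989  37:13254  38:3659  39:7334
  40:106  41:132  42:17871  43:17741  44:2650  45:3300  46:5151  47:1901
  48:11047  49:8896  50:18369  51:10723  52:160  53:1588  54:17601  55:10461
  56:4000  57:2898  58:16802  59:3911  60:7995  61:17247  62:15228  63:5770
  64:15865  65:7952  66:12680  67:15443  68:10204  69:14790  70:4183  71:18055
  72:15887  73:1730  74:12570  75:9751  76:10754  77:6448  78:1433  79:4562
  80:11236  81:13992  82:17424  83:3644  84:4885  85:181  86:12377  87:17496
  88:11719  89:4525  90:15009  91:14177  92:16960  93:2719  94:7205  95:4806
  96:777  97:12772  98:14516  99:9744  100:1024  101:6483  102:13281  103:4387
  104:7199  105:14867  106:807  107:17670  108:14366  109:3655  110:1774  111:126
  112:9531  113:17771  114:7548  115:3150  116:17463  117:2651  118:4690  119:5146
  120:13352  121:11072  122:6844  123:18244  124:2582  125:785  126:5491  127:14476
  128:9347  129:1224  130:8468  131:12281  132:12863  133:12199  134:9289  135:12609
Giant step factor: 1390^(-136) ≡ 4200 (mod 18401).
Scan 3694·4200^i mod 18401 for i = 0, 1, …:
  i=0: 3694   i=1: 2757   i=2: 5171   i=3: 5020
  i=4: 14855   i=5: 11610   i=6: 17751   i=7: 11749
  i=8: 12719   i=9: 1697     …   i=122: 14454
  i=123: 1901
Match at i=123, j=47: x = 123·136 + 47 = 16775.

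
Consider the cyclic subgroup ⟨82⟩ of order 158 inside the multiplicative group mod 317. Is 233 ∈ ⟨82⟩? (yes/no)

233 ∈ ⟨82⟩ iff 233^158 ≡ 1 (mod 317), since |⟨82⟩| = 158.
233^158 mod 317 = 316.
Since 316 ≠ 1, 233 does not lie in the subgroup.

no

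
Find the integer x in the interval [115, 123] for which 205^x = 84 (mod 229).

117

Compute 205^115 mod 229 = 24, then multiply by 205 repeatedly:
  205^115=24  205^116=111  205^117=84
Found 84 at exponent 117.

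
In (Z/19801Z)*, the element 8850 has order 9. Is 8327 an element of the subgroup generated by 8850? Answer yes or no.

⟨8850⟩ has order 9; its elements mod 19801 are {1, 2184, 2624, 8327, 8850, 9545, 14429, 15628, 17616}.
8327 is in this set.

yes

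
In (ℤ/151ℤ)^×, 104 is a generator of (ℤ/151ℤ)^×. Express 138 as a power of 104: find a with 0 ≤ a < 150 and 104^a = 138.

16

Baby-step giant-step with m = ceil(sqrt(150)) = 13.
Baby table (104^j mod 151 for j=0..12):
  0:1  1:104  2:95  3:65  4:116  5:135  6:148  7:141
  8:17  9:107  10:105  11:48  12:9
Giant step factor: 104^(-13) ≡ 146 (mod 151).
Scan 138·146^i mod 151 for i = 0, 1, …:
  i=0: 138   i=1: 65
Match at i=1, j=3: a = 1·13 + 3 = 16.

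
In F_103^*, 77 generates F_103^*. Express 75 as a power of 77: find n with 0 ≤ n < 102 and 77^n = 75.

43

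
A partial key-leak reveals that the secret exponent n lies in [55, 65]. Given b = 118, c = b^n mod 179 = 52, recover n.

Compute 118^55 mod 179 = 140, then multiply by 118 repeatedly:
  118^55=140  118^56=52
Found 52 at exponent 56.

56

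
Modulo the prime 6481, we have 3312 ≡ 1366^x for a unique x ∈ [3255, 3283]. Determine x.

Compute 1366^3255 mod 6481 = 1026, then multiply by 1366 repeatedly:
  1366^3255=1026  1366^3256=1620  1366^3257=2899  1366^3258=143  1366^3259=908
  1366^3260=2457  1366^3261=5585  1366^3262=973  1366^3263=513  1366^3264=810
  1366^3265=4690  1366^3266=3312
Found 3312 at exponent 3266.

3266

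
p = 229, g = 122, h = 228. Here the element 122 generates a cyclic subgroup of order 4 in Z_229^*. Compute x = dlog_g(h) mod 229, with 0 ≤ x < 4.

Successive powers of 122 modulo 229:
  122^0=1  122^1=122  122^2=228
So 122^2 ≡ 228 (mod 229), giving x = 2.

2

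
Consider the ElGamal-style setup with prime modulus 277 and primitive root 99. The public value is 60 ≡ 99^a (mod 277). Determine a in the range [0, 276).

69

Baby-step giant-step with m = ceil(sqrt(276)) = 17.
Baby table (99^j mod 277 for j=0..16):
  0:1  1:99  2:106  3:245  4:156  5:209  6:193  7:271
  8:237  9:195  10:192  11:172  12:131  13:227  14:36  15:240
  16:215
Giant step factor: 99^(-17) ≡ 107 (mod 277).
Scan 60·107^i mod 277 for i = 0, 1, …:
  i=0: 60   i=1: 49   i=2: 257   i=3: 76
  i=4: 99
Match at i=4, j=1: a = 4·17 + 1 = 69.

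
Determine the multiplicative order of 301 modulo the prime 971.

970

The order of 301 must divide p − 1 = 970 = 2 · 5 · 97.
Divisors: 1, 2, 5, 10, 97, 194, 485, 970.
Check each in increasing order: 301^1 ≡ 301;  301^2 ≡ 298;  301^5 ≡ 316;  301^10 ≡ 814;  301^97 ≡ 906;  301^194 ≡ 341;  301^485 ≡ 970;  301^970 ≡ 1.
Smallest exponent giving 1 is 970.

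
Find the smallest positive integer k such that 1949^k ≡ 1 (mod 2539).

The order of 1949 must divide p − 1 = 2538 = 2 · 3^3 · 47.
Divisors: 1, 2, 3, 6, 9, 18, 27, 47, 54, 94, 141, 282, 423, 846, 1269, 2538.
Check each in increasing order: 1949^1 ≡ 1949;  1949^2 ≡ 257;  1949^3 ≡ 710;  1949^6 ≡ 1378;  1949^9 ≡ 865;  1949^18 ≡ 1759;  1949^27 ≡ 674;  1949^47 ≡ 306;  1949^54 ≡ 2334;  1949^94 ≡ 2232;  1949^141 ≡ 1.
Smallest exponent giving 1 is 141.

141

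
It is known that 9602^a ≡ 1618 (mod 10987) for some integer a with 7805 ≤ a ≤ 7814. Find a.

Compute 9602^7805 mod 10987 = 9312, then multiply by 9602 repeatedly:
  9602^7805=9312  9602^7806=1618
Found 1618 at exponent 7806.

7806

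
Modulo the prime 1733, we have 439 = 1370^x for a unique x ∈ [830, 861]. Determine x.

858

Compute 1370^830 mod 1733 = 877, then multiply by 1370 repeatedly:
  1370^830=877  1370^831=521  1370^832=1507  1370^833=587  1370^834=78
  1370^835=1147  1370^836=1292  1370^837=647  1370^838=827  1370^839=1341
  1370^840=190  1370^841=350  1370^842=1192  1370^843=554  1370^844=1659
  1370^845=867  1370^846=685  1370^847=897  1370^848=193  1370^849=994
  1370^850=1375  1370^851=1712  1370^852=691  1370^853=452  1370^854=559
  1370^855=1577  1370^856=1172  1370^857=882  1370^858=439
Found 439 at exponent 858.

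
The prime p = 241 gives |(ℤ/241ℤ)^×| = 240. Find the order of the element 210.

The order of 210 must divide p − 1 = 240 = 2^4 · 3 · 5.
Divisors: 1, 2, 3, 4, 5, 6, 8, 10, 12, 15, 16, 20, 24, 30, 40, 48, 60, 80, 120, 240.
Check each in increasing order: 210^1 ≡ 210;  210^2 ≡ 238;  210^3 ≡ 93;  210^4 ≡ 9;  210^5 ≡ 203;  210^6 ≡ 214;  210^8 ≡ 81;  210^10 ≡ 239;  210^12 ≡ 6;  210^15 ≡ 76;  210^16 ≡ 54;  210^20 ≡ 4;  210^24 ≡ 36;  210^30 ≡ 233;  210^40 ≡ 16;  210^48 ≡ 91;  210^60 ≡ 64;  210^80 ≡ 15;  210^120 ≡ 240;  210^240 ≡ 1.
Smallest exponent giving 1 is 240.

240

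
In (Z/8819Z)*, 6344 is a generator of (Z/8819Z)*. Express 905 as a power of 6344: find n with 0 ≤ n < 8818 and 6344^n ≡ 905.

2927

Baby-step giant-step with m = ceil(sqrt(8818)) = 94.
Baby table (6344^j mod 8819 for j=0..93):
  0:1  1:6344  2:5239  3:6224  4:2393  5:3693  6:5128  7:7560
  8:2918  9:711  10:4075  11:3311  12:6945  13:8175  14:6480  15:3761
  16:4389  17:2233  18:2838  19:4693  20:8267  21:8074  22:704  23:3762
  24:1914  25:7472  26:243  27:7086  28:3141  29:4383  30:8264  31:6680
  32:2625  33:2728  34:3554  35:5212  36:2497  37:2044  38:3206  39:2250
  40:4858  41:5566  42:8247  43:4660  44:1752  45:2748  46:6968  47:4164
  48:3511  49:5809  50:6514  51:7801  52:6135  53:2193  54:4829  55:6789
  56:6239  57:544  58:2907  59:1479  60:8179  61:5399  62:7079  63:2828
  64:2986  65:8791  66:7567  67:3231  68:2108  69:3548  70:2424  71:6339
  72:8795  73:6486  74:6549  75:547  76:4301  77:8377  78:394  79:3759
  80:520  81:574  82:8028  83:8726  84:881  85:6637  86:3222  87:6745
  88:492  89:8141  90:2440  91:2015  92:4429  93:242
Giant step factor: 6344^(-94) ≡ 3839 (mod 8819).
Scan 905·3839^i mod 8819 for i = 0, 1, …:
  i=0: 905   i=1: 8428   i=2: 7000   i=3: 1507
  i=4: 109   i=5: 3958   i=6: 8444   i=7: 6691
  i=8: 5821   i=9: 8292     …   i=30: 7197
  i=31: 8175
Match at i=31, j=13: n = 31·94 + 13 = 2927.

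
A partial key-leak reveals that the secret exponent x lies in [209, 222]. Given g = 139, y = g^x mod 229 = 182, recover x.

Compute 139^209 mod 229 = 18, then multiply by 139 repeatedly:
  139^209=18  139^210=212  139^211=156  139^212=158  139^213=207
  139^214=148  139^215=191  139^216=214  139^217=205  139^218=99
  139^219=21  139^220=171  139^221=182
Found 182 at exponent 221.

221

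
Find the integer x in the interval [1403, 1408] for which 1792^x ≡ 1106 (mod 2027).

1407

Compute 1792^1403 mod 2027 = 1176, then multiply by 1792 repeatedly:
  1792^1403=1176  1792^1404=1339  1792^1405=1547  1792^1406=1315  1792^1407=1106
Found 1106 at exponent 1407.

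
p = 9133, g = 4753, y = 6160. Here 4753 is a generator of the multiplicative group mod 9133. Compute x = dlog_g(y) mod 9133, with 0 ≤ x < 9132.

Baby-step giant-step with m = ceil(sqrt(9132)) = 96.
Baby table (4753^j mod 9133 for j=0..95):
  0:1  1:4753  2:5100  3:1318  4:8349  5:9045  6:1854  7:7850
  8:2745  9:5061  10:7744  11:1242  12:3308  13:5031  14:2149  15:3503
  16:300  17:1152  18:4789  19:2681  20:2258  21:999  22:8220  23:7819
  24:1530  25:2222  26:3418  27:7280  28:6036  29:2355  30:5390  31:605
  32:7803  33:7679  34:2819  35:596  36:1558  37:7444  38:90  39:7652
  40:2350  41:9024  42:2504  43:1213  44:2466  45:3259  46:459  47:7973
  48:2852  49:2184  50:5464  51:5273  52:1617  53:4748  54:8734  55:3217
  56:1759  57:3832  58:2294  59:7713  60:27  61:469  62:705  63:8187
  64:6231  65:6757  66:4393  67:1891  68:1051  69:8785  70:8162  71:6135
  72:7119  73:7975  74:3225  75:3251  76:8100  77:3705  78:1441  79:8456
  80:6168  81:8707  82:2748  83:1054  84:4778  85:5196  86:956  87:4767
  88:7711  89:8787  90:8535  91:7202  92:622  93:6407  94:3049  95:6959
Giant step factor: 4753^(-96) ≡ 5527 (mod 9133).
Scan 6160·5527^i mod 9133 for i = 0, 1, …:
  i=0: 6160   i=1: 7629   i=2: 7555   i=3: 409
  i=4: 4692   i=5: 4097   i=6: 3412   i=7: 7612
  i=8: 4926   i=9: 529     …   i=25: 7127
  i=26: 300
Match at i=26, j=16: x = 26·96 + 16 = 2512.

2512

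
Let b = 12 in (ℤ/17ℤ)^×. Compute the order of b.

The order of 12 must divide p − 1 = 16 = 2^4.
Divisors: 1, 2, 4, 8, 16.
Check each in increasing order: 12^1 ≡ 12;  12^2 ≡ 8;  12^4 ≡ 13;  12^8 ≡ 16;  12^16 ≡ 1.
Smallest exponent giving 1 is 16.

16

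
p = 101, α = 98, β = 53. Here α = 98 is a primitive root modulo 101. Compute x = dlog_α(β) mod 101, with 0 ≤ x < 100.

17

Baby-step giant-step with m = ceil(sqrt(100)) = 10.
Baby table (98^j mod 101 for j=0..9):
  0:1  1:98  2:9  3:74  4:81  5:60  6:22  7:35
  8:97  9:12
Giant step factor: 98^(-10) ≡ 14 (mod 101).
Scan 53·14^i mod 101 for i = 0, 1, …:
  i=0: 53   i=1: 35
Match at i=1, j=7: x = 1·10 + 7 = 17.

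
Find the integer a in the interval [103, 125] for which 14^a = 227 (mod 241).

121

Compute 14^103 mod 241 = 131, then multiply by 14 repeatedly:
  14^103=131  14^104=147  14^105=130  14^106=133  14^107=175
  14^108=40  14^109=78  14^110=128  14^111=105  14^112=24
  14^113=95  14^114=125  14^115=63  14^116=159  14^117=57
  14^118=75  14^119=86  14^120=240  14^121=227
Found 227 at exponent 121.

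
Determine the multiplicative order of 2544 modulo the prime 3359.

3358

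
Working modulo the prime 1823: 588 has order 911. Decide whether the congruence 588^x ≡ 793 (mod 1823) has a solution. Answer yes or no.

793 ∈ ⟨588⟩ iff 793^911 ≡ 1 (mod 1823), since |⟨588⟩| = 911.
793^911 mod 1823 = 1822.
Since 1822 ≠ 1, 793 does not lie in the subgroup.

no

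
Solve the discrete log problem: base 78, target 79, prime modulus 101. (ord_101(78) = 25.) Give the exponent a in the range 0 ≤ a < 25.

Successive powers of 78 modulo 101:
  78^0=1  78^1=78  78^2=24  78^3=54  78^4=71  78^5=84
  78^6=88  78^7=97  78^8=92  78^9=5  78^10=87  78^11=19
  78^12=68  78^13=52  78^14=16  78^15=36  78^16=81  78^17=56
  78^18=25  78^19=31  78^20=95  78^21=37  78^22=58  78^23=80
  78^24=79
So 78^24 ≡ 79 (mod 101), giving a = 24.

24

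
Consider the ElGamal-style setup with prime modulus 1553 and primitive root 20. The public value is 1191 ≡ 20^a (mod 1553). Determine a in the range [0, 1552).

739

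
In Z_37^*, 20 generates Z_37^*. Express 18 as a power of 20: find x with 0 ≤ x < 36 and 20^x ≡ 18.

Successive powers of 20 modulo 37:
  20^0=1  20^1=20  20^2=30  20^3=8  20^4=12  20^5=18
So 20^5 ≡ 18 (mod 37), giving x = 5.

5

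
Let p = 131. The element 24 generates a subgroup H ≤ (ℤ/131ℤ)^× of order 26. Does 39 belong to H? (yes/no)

yes

39 ∈ ⟨24⟩ iff 39^26 ≡ 1 (mod 131), since |⟨24⟩| = 26.
39^26 mod 131 = 1.
Since 1 = 1, 39 lies in the subgroup.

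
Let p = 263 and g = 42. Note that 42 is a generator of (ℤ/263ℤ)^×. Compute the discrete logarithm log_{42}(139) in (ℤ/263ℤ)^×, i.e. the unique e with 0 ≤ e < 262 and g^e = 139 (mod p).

209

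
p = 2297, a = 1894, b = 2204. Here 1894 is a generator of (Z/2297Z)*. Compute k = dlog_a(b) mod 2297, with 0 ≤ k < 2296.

Baby-step giant-step with m = ceil(sqrt(2296)) = 48.
Baby table (1894^j mod 2297 for j=0..47):
  0:1  1:1894  2:1619  3:2188  4:284  5:398  6:396  7:1202
  8:261  9:479  10:2208  11:1412  12:620  13:513  14:2288  15:1330
  16:1508  17:981  18:2038  19:1012  20:1030  21:667  22:2245  23:283
  24:801  25:1074  26:1311  27:2274  28:81  29:1812  30:210  31:359
  32:34  33:80  34:2215  35:888  36:468  37:2047  38:1979  39:1819
  40:1983  41:207  42:1568  43:2068  44:407  45:1363  46:1991  47:1577
Giant step factor: 1894^(-48) ≡ 1273 (mod 2297).
Scan 2204·1273^i mod 2297 for i = 0, 1, …:
  i=0: 2204   i=1: 1055   i=2: 1567   i=3: 995
  i=4: 988   i=5: 1265   i=6: 148   i=7: 50
  i=8: 1631   i=9: 2072     …   i=39: 1967
  i=40: 261
Match at i=40, j=8: k = 40·48 + 8 = 1928.

1928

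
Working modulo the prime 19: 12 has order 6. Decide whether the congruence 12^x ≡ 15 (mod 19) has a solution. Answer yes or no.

no

⟨12⟩ has order 6; its elements mod 19 are {1, 7, 8, 11, 12, 18}.
15 is not in this set.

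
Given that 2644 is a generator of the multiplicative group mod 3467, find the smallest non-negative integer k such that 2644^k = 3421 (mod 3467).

2846

Baby-step giant-step with m = ceil(sqrt(3466)) = 59.
Baby table (2644^j mod 3467 for j=0..58):
  0:1  1:2644  2:1264  3:3295  4:2876  5:1013  6:1848  7:1109
  8:2581  9:1108  10:3404  11:3311  12:109  13:435  14:2563  15:2054
  16:1454  17:2940  18:346  19:3003  20:502  21:2894  22:67  23:331
  24:1480  25:2344  26:2007  27:1998  28:2471  29:1496  30:3044  31:1429
  32:2713  33:3416  34:369  35:1409  36:1838  37:2405  38:342  39:2828
  40:2380  41:115  42:2431  43:3213  44:1022  45:1375  46:2084  47:1033
  48:2723  49:2120  50:2608  51:3156  52:2862  53:2134  54:1487  55:50
  56:454  57:794  58:1801
Giant step factor: 2644^(-59) ≡ 323 (mod 3467).
Scan 3421·323^i mod 3467 for i = 0, 1, …:
  i=0: 3421   i=1: 2477   i=2: 2661   i=3: 3154
  i=4: 2911   i=5: 696   i=6: 2920   i=7: 136
  i=8: 2324   i=9: 1780     …   i=47: 3432
  i=48: 2563
Match at i=48, j=14: k = 48·59 + 14 = 2846.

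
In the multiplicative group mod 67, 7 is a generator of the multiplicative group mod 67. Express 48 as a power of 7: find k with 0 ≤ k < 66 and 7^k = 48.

Baby-step giant-step with m = ceil(sqrt(66)) = 9.
Baby table (7^j mod 67 for j=0..8):
  0:1  1:7  2:49  3:8  4:56  5:57  6:64  7:46
  8:54
Giant step factor: 7^(-9) ≡ 53 (mod 67).
Scan 48·53^i mod 67 for i = 0, 1, …:
  i=0: 48   i=1: 65   i=2: 28   i=3: 10
  i=4: 61   i=5: 17   i=6: 30   i=7: 49
Match at i=7, j=2: k = 7·9 + 2 = 65.

65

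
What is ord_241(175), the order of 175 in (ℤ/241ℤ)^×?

The order of 175 must divide p − 1 = 240 = 2^4 · 3 · 5.
Divisors: 1, 2, 3, 4, 5, 6, 8, 10, 12, 15, 16, 20, 24, 30, 40, 48, 60, 80, 120, 240.
Check each in increasing order: 175^1 ≡ 175;  175^2 ≡ 18;  175^3 ≡ 17;  175^4 ≡ 83;  175^5 ≡ 65;  175^6 ≡ 48;  175^8 ≡ 141;  175^10 ≡ 128;  175^12 ≡ 135;  175^15 ≡ 126;  175^16 ≡ 119;  175^20 ≡ 237;  175^24 ≡ 150;  175^30 ≡ 211;  175^40 ≡ 16;  175^48 ≡ 87;  175^60 ≡ 177;  175^80 ≡ 15;  175^120 ≡ 240;  175^240 ≡ 1.
Smallest exponent giving 1 is 240.

240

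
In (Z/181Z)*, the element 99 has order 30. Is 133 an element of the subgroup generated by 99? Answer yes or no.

133 ∈ ⟨99⟩ iff 133^30 ≡ 1 (mod 181), since |⟨99⟩| = 30.
133^30 mod 181 = 1.
Since 1 = 1, 133 lies in the subgroup.

yes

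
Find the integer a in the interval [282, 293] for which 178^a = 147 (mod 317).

Compute 178^282 mod 317 = 157, then multiply by 178 repeatedly:
  178^282=157  178^283=50  178^284=24  178^285=151  178^286=250
  178^287=120  178^288=121  178^289=299  178^290=283  178^291=288
  178^292=227  178^293=147
Found 147 at exponent 293.

293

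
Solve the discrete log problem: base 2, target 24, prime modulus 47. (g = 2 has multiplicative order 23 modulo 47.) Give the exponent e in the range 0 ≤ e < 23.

22

Successive powers of 2 modulo 47:
  2^0=1  2^1=2  2^2=4  2^3=8  2^4=16  2^5=32
  2^6=17  2^7=34  2^8=21  2^9=42  2^10=37  2^11=27
  2^12=7  2^13=14  2^14=28  2^15=9  2^16=18  2^17=36
  2^18=25  2^19=3  2^20=6  2^21=12  2^22=24
So 2^22 ≡ 24 (mod 47), giving e = 22.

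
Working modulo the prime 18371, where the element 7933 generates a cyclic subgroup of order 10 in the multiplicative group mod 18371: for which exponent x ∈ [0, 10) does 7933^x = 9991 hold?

3

Successive powers of 7933 modulo 18371:
  7933^0=1  7933^1=7933  7933^2=11814  7933^3=9991
So 7933^3 ≡ 9991 (mod 18371), giving x = 3.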